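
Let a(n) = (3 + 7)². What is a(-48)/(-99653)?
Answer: -100/99653 ≈ -0.0010035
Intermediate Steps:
a(n) = 100 (a(n) = 10² = 100)
a(-48)/(-99653) = 100/(-99653) = 100*(-1/99653) = -100/99653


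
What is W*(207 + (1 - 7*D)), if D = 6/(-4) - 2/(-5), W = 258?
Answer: 278253/5 ≈ 55651.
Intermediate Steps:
D = -11/10 (D = 6*(-1/4) - 2*(-1/5) = -3/2 + 2/5 = -11/10 ≈ -1.1000)
W*(207 + (1 - 7*D)) = 258*(207 + (1 - 7*(-11/10))) = 258*(207 + (1 + 77/10)) = 258*(207 + 87/10) = 258*(2157/10) = 278253/5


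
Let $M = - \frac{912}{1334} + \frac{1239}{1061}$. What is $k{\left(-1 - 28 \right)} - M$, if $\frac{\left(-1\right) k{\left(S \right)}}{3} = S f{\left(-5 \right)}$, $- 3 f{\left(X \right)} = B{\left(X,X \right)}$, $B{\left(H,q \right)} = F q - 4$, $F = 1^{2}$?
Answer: $\frac{184363710}{707687} \approx 260.52$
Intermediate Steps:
$F = 1$
$B{\left(H,q \right)} = -4 + q$ ($B{\left(H,q \right)} = 1 q - 4 = q - 4 = -4 + q$)
$M = \frac{342597}{707687}$ ($M = \left(-912\right) \frac{1}{1334} + 1239 \cdot \frac{1}{1061} = - \frac{456}{667} + \frac{1239}{1061} = \frac{342597}{707687} \approx 0.48411$)
$f{\left(X \right)} = \frac{4}{3} - \frac{X}{3}$ ($f{\left(X \right)} = - \frac{-4 + X}{3} = \frac{4}{3} - \frac{X}{3}$)
$k{\left(S \right)} = - 9 S$ ($k{\left(S \right)} = - 3 S \left(\frac{4}{3} - - \frac{5}{3}\right) = - 3 S \left(\frac{4}{3} + \frac{5}{3}\right) = - 3 S 3 = - 3 \cdot 3 S = - 9 S$)
$k{\left(-1 - 28 \right)} - M = - 9 \left(-1 - 28\right) - \frac{342597}{707687} = \left(-9\right) \left(-29\right) - \frac{342597}{707687} = 261 - \frac{342597}{707687} = \frac{184363710}{707687}$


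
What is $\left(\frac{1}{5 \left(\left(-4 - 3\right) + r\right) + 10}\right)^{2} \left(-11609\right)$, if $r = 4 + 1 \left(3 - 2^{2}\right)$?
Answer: $- \frac{11609}{100} \approx -116.09$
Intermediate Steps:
$r = 3$ ($r = 4 + 1 \left(3 - 4\right) = 4 + 1 \left(-1\right) = 4 - 1 = 3$)
$\left(\frac{1}{5 \left(\left(-4 - 3\right) + r\right) + 10}\right)^{2} \left(-11609\right) = \left(\frac{1}{5 \left(\left(-4 - 3\right) + 3\right) + 10}\right)^{2} \left(-11609\right) = \left(\frac{1}{5 \left(-7 + 3\right) + 10}\right)^{2} \left(-11609\right) = \left(\frac{1}{5 \left(-4\right) + 10}\right)^{2} \left(-11609\right) = \left(\frac{1}{-20 + 10}\right)^{2} \left(-11609\right) = \left(\frac{1}{-10}\right)^{2} \left(-11609\right) = \left(- \frac{1}{10}\right)^{2} \left(-11609\right) = \frac{1}{100} \left(-11609\right) = - \frac{11609}{100}$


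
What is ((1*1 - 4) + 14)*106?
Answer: 1166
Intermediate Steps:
((1*1 - 4) + 14)*106 = ((1 - 4) + 14)*106 = (-3 + 14)*106 = 11*106 = 1166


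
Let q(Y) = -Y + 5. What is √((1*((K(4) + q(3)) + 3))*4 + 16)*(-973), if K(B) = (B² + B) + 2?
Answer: -1946*√31 ≈ -10835.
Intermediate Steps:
K(B) = 2 + B + B² (K(B) = (B + B²) + 2 = 2 + B + B²)
q(Y) = 5 - Y
√((1*((K(4) + q(3)) + 3))*4 + 16)*(-973) = √((1*(((2 + 4 + 4²) + (5 - 1*3)) + 3))*4 + 16)*(-973) = √((1*(((2 + 4 + 16) + (5 - 3)) + 3))*4 + 16)*(-973) = √((1*((22 + 2) + 3))*4 + 16)*(-973) = √((1*(24 + 3))*4 + 16)*(-973) = √((1*27)*4 + 16)*(-973) = √(27*4 + 16)*(-973) = √(108 + 16)*(-973) = √124*(-973) = (2*√31)*(-973) = -1946*√31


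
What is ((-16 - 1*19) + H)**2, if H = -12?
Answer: 2209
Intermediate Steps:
((-16 - 1*19) + H)**2 = ((-16 - 1*19) - 12)**2 = ((-16 - 19) - 12)**2 = (-35 - 12)**2 = (-47)**2 = 2209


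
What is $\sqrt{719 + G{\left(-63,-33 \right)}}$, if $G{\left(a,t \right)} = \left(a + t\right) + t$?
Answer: $\sqrt{590} \approx 24.29$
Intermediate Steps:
$G{\left(a,t \right)} = a + 2 t$
$\sqrt{719 + G{\left(-63,-33 \right)}} = \sqrt{719 + \left(-63 + 2 \left(-33\right)\right)} = \sqrt{719 - 129} = \sqrt{590}$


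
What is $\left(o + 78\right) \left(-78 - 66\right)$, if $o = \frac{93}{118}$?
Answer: $- \frac{669384}{59} \approx -11345.0$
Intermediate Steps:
$o = \frac{93}{118}$ ($o = 93 \cdot \frac{1}{118} = \frac{93}{118} \approx 0.78814$)
$\left(o + 78\right) \left(-78 - 66\right) = \left(\frac{93}{118} + 78\right) \left(-78 - 66\right) = \frac{9297}{118} \left(-144\right) = - \frac{669384}{59}$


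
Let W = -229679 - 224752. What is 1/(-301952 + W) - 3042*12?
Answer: -27611005033/756383 ≈ -36504.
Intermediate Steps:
W = -454431
1/(-301952 + W) - 3042*12 = 1/(-301952 - 454431) - 3042*12 = 1/(-756383) - 1*36504 = -1/756383 - 36504 = -27611005033/756383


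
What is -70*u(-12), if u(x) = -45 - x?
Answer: 2310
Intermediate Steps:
-70*u(-12) = -70*(-45 - 1*(-12)) = -70*(-45 + 12) = -70*(-33) = 2310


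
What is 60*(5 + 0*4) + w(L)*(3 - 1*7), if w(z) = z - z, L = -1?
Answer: 300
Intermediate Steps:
w(z) = 0
60*(5 + 0*4) + w(L)*(3 - 1*7) = 60*(5 + 0*4) + 0*(3 - 1*7) = 60*(5 + 0) + 0*(3 - 7) = 60*5 + 0*(-4) = 300 + 0 = 300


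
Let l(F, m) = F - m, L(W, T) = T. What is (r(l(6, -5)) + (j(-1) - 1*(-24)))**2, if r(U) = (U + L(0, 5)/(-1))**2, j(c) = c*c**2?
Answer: 3481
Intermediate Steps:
j(c) = c**3
r(U) = (-5 + U)**2 (r(U) = (U + 5/(-1))**2 = (U + 5*(-1))**2 = (U - 5)**2 = (-5 + U)**2)
(r(l(6, -5)) + (j(-1) - 1*(-24)))**2 = ((-5 + (6 - 1*(-5)))**2 + ((-1)**3 - 1*(-24)))**2 = ((-5 + (6 + 5))**2 + (-1 + 24))**2 = ((-5 + 11)**2 + 23)**2 = (6**2 + 23)**2 = (36 + 23)**2 = 59**2 = 3481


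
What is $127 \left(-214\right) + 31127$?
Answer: $3949$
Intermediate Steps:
$127 \left(-214\right) + 31127 = -27178 + 31127 = 3949$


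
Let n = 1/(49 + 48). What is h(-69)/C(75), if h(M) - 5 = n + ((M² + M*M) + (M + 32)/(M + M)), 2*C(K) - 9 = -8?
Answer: 127532149/6693 ≈ 19055.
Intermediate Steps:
C(K) = ½ (C(K) = 9/2 + (½)*(-8) = 9/2 - 4 = ½)
n = 1/97 ≈ 0.010309
h(M) = 486/97 + 2*M² + (32 + M)/(2*M) (h(M) = 5 + (1/97 + ((M² + M*M) + (M + 32)/(M + M))) = 5 + (1/97 + ((M² + M²) + (32 + M)/((2*M)))) = 5 + (1/97 + (2*M² + (32 + M)*(1/(2*M)))) = 5 + (1/97 + (2*M² + (32 + M)/(2*M))) = 5 + (1/97 + 2*M² + (32 + M)/(2*M)) = 486/97 + 2*M² + (32 + M)/(2*M))
h(-69)/C(75) = (1069/194 + 2*(-69)² + 16/(-69))/(½) = (1069/194 + 2*4761 + 16*(-1/69))*2 = (1069/194 + 9522 - 16/69)*2 = (127532149/13386)*2 = 127532149/6693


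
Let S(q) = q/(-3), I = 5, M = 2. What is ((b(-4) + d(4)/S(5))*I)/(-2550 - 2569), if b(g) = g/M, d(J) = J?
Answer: 22/5119 ≈ 0.0042977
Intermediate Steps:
b(g) = g/2
S(q) = -q/3 (S(q) = q*(-1/3) = -q/3)
((b(-4) + d(4)/S(5))*I)/(-2550 - 2569) = (((1/2)*(-4) + 4/((-1/3*5)))*5)/(-2550 - 2569) = ((-2 + 4/(-5/3))*5)/(-5119) = -(-2 + 4*(-3/5))*5/5119 = -(-2 - 12/5)*5/5119 = -(-22)*5/25595 = -1/5119*(-22) = 22/5119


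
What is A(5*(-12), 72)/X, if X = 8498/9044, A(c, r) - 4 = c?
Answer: -36176/607 ≈ -59.598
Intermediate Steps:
A(c, r) = 4 + c
X = 607/646 (X = 8498*(1/9044) = 607/646 ≈ 0.93963)
A(5*(-12), 72)/X = (4 + 5*(-12))/(607/646) = (4 - 60)*(646/607) = -56*646/607 = -36176/607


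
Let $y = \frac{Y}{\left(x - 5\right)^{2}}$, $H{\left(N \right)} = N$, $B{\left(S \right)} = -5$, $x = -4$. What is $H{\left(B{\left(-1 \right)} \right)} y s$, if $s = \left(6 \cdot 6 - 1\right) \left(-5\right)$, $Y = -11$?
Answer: $- \frac{9625}{81} \approx -118.83$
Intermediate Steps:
$y = - \frac{11}{81}$ ($y = - \frac{11}{\left(-4 - 5\right)^{2}} = - \frac{11}{\left(-9\right)^{2}} = - \frac{11}{81} \approx -0.1358$)
$s = -175$ ($s = \left(36 - 1\right) \left(-5\right) = 35 \left(-5\right) = -175$)
$H{\left(B{\left(-1 \right)} \right)} y s = \left(-5\right) \left(- \frac{11}{81}\right) \left(-175\right) = \frac{55}{81} \left(-175\right) = - \frac{9625}{81}$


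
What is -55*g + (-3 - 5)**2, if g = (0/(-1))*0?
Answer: 64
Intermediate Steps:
g = 0 (g = -1*0*0 = 0*0 = 0)
-55*g + (-3 - 5)**2 = -55*0 + (-3 - 5)**2 = 0 + (-8)**2 = 0 + 64 = 64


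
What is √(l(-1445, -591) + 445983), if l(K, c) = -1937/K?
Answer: 2*√805559215/85 ≈ 667.82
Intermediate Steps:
√(l(-1445, -591) + 445983) = √(-1937/(-1445) + 445983) = √(-1937*(-1/1445) + 445983) = √(1937/1445 + 445983) = √(644447372/1445) = 2*√805559215/85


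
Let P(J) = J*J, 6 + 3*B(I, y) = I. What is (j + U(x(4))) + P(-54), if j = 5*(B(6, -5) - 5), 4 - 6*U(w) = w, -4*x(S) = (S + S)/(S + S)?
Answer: 69401/24 ≈ 2891.7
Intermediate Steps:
B(I, y) = -2 + I/3
P(J) = J²
x(S) = -¼ (x(S) = -(S + S)/(4*(S + S)) = -2*S/(4*(2*S)) = -2*S*1/(2*S)/4 = -¼*1 = -¼)
U(w) = ⅔ - w/6
j = -25 (j = 5*((-2 + (⅓)*6) - 5) = 5*((-2 + 2) - 5) = 5*(0 - 5) = 5*(-5) = -25)
(j + U(x(4))) + P(-54) = (-25 + (⅔ - ⅙*(-¼))) + (-54)² = (-25 + (⅔ + 1/24)) + 2916 = (-25 + 17/24) + 2916 = -583/24 + 2916 = 69401/24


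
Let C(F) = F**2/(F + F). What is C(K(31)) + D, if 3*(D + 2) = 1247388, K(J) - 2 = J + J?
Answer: 415826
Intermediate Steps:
K(J) = 2 + 2*J (K(J) = 2 + (J + J) = 2 + 2*J)
D = 415794 (D = -2 + (1/3)*1247388 = -2 + 415796 = 415794)
C(F) = F/2 (C(F) = F**2/((2*F)) = (1/(2*F))*F**2 = F/2)
C(K(31)) + D = (2 + 2*31)/2 + 415794 = (2 + 62)/2 + 415794 = (1/2)*64 + 415794 = 32 + 415794 = 415826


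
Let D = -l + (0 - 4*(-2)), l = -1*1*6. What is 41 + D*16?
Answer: 265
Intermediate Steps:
l = -6 (l = -1*6 = -6)
D = 14 (D = -1*(-6) + (0 - 4*(-2)) = 6 + (0 + 8) = 6 + 8 = 14)
41 + D*16 = 41 + 14*16 = 41 + 224 = 265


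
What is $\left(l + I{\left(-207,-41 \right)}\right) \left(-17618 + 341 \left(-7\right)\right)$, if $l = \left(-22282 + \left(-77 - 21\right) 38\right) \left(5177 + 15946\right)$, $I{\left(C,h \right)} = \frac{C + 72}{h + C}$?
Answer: $\frac{2725331860454445}{248} \approx 1.0989 \cdot 10^{13}$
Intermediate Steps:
$I{\left(C,h \right)} = \frac{72 + C}{C + h}$
$l = -549324738$ ($l = \left(-22282 - 3724\right) 21123 = \left(-26006\right) 21123 = -549324738$)
$\left(l + I{\left(-207,-41 \right)}\right) \left(-17618 + 341 \left(-7\right)\right) = \left(-549324738 + \frac{72 - 207}{-207 - 41}\right) \left(-17618 + 341 \left(-7\right)\right) = \left(-549324738 + \frac{1}{-248} \left(-135\right)\right) \left(-17618 - 2387\right) = \left(-549324738 - - \frac{135}{248}\right) \left(-20005\right) = \left(-549324738 + \frac{135}{248}\right) \left(-20005\right) = \left(- \frac{136232534889}{248}\right) \left(-20005\right) = \frac{2725331860454445}{248}$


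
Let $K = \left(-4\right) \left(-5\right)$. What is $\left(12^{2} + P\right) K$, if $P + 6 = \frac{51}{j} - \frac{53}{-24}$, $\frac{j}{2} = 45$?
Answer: $\frac{5631}{2} \approx 2815.5$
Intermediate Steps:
$j = 90$ ($j = 2 \cdot 45 = 90$)
$P = - \frac{129}{40}$ ($P = -6 + \left(\frac{51}{90} - \frac{53}{-24}\right) = -6 + \left(51 \cdot \frac{1}{90} - - \frac{53}{24}\right) = -6 + \left(\frac{17}{30} + \frac{53}{24}\right) = -6 + \frac{111}{40} = - \frac{129}{40} \approx -3.225$)
$K = 20$
$\left(12^{2} + P\right) K = \left(12^{2} - \frac{129}{40}\right) 20 = \left(144 - \frac{129}{40}\right) 20 = \frac{5631}{40} \cdot 20 = \frac{5631}{2}$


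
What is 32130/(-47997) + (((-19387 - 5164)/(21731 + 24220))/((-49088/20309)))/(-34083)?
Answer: -274460938021500527/409996078897309632 ≈ -0.66942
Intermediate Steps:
32130/(-47997) + (((-19387 - 5164)/(21731 + 24220))/((-49088/20309)))/(-34083) = 32130*(-1/47997) + ((-24551/45951)/((-49088*1/20309)))*(-1/34083) = -3570/5333 + ((-24551*1/45951)/(-49088/20309))*(-1/34083) = -3570/5333 - 24551/45951*(-20309/49088)*(-1/34083) = -3570/5333 + (498606259/2255642688)*(-1/34083) = -3570/5333 - 498606259/76879069735104 = -274460938021500527/409996078897309632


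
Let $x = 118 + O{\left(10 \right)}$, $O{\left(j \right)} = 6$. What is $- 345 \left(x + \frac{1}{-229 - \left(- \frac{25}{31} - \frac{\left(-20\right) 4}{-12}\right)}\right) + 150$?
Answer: $- \frac{878231175}{20602} \approx -42628.0$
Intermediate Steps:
$x = 124$ ($x = 118 + 6 = 124$)
$- 345 \left(x + \frac{1}{-229 - \left(- \frac{25}{31} - \frac{\left(-20\right) 4}{-12}\right)}\right) + 150 = - 345 \left(124 + \frac{1}{-229 - \left(- \frac{25}{31} - \frac{\left(-20\right) 4}{-12}\right)}\right) + 150 = - 345 \left(124 + \frac{1}{-229 - - \frac{695}{93}}\right) + 150 = - 345 \left(124 + \frac{1}{-229 + \left(\frac{20}{3} + \frac{25}{31}\right)}\right) + 150 = - 345 \left(124 + \frac{1}{-229 + \frac{695}{93}}\right) + 150 = - 345 \left(124 + \frac{1}{- \frac{20602}{93}}\right) + 150 = - 345 \left(124 - \frac{93}{20602}\right) + 150 = \left(-345\right) \frac{2554555}{20602} + 150 = - \frac{881321475}{20602} + 150 = - \frac{878231175}{20602}$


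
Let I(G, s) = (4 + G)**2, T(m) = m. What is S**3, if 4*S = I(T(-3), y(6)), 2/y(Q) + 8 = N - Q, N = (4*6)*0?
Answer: 1/64 ≈ 0.015625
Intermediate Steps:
N = 0 (N = 24*0 = 0)
y(Q) = 2/(-8 - Q) (y(Q) = 2/(-8 + (0 - Q)) = 2/(-8 - Q))
S = 1/4 (S = (4 - 3)**2/4 = (1/4)*1**2 = (1/4)*1 = 1/4 ≈ 0.25000)
S**3 = (1/4)**3 = 1/64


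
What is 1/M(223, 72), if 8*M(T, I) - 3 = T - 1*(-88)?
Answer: 4/157 ≈ 0.025478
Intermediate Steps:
M(T, I) = 91/8 + T/8 (M(T, I) = 3/8 + (T - 1*(-88))/8 = 3/8 + (T + 88)/8 = 3/8 + (88 + T)/8 = 3/8 + (11 + T/8) = 91/8 + T/8)
1/M(223, 72) = 1/(91/8 + (⅛)*223) = 1/(91/8 + 223/8) = 1/(157/4) = 4/157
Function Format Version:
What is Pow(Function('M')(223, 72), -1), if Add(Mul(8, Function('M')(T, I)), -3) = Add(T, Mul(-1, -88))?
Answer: Rational(4, 157) ≈ 0.025478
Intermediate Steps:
Function('M')(T, I) = Add(Rational(91, 8), Mul(Rational(1, 8), T)) (Function('M')(T, I) = Add(Rational(3, 8), Mul(Rational(1, 8), Add(T, Mul(-1, -88)))) = Add(Rational(3, 8), Mul(Rational(1, 8), Add(T, 88))) = Add(Rational(3, 8), Mul(Rational(1, 8), Add(88, T))) = Add(Rational(3, 8), Add(11, Mul(Rational(1, 8), T))) = Add(Rational(91, 8), Mul(Rational(1, 8), T)))
Pow(Function('M')(223, 72), -1) = Pow(Add(Rational(91, 8), Mul(Rational(1, 8), 223)), -1) = Pow(Add(Rational(91, 8), Rational(223, 8)), -1) = Pow(Rational(157, 4), -1) = Rational(4, 157)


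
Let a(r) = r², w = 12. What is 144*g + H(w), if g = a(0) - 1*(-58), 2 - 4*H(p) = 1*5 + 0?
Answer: 33405/4 ≈ 8351.3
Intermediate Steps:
H(p) = -¾ (H(p) = ½ - (1*5 + 0)/4 = ½ - (5 + 0)/4 = ½ - ¼*5 = ½ - 5/4 = -¾)
g = 58 (g = 0² - 1*(-58) = 0 + 58 = 58)
144*g + H(w) = 144*58 - ¾ = 8352 - ¾ = 33405/4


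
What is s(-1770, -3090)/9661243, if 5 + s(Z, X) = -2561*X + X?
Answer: 7910395/9661243 ≈ 0.81878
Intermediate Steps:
s(Z, X) = -5 - 2560*X (s(Z, X) = -5 + (-2561*X + X) = -5 - 2560*X)
s(-1770, -3090)/9661243 = (-5 - 2560*(-3090))/9661243 = (-5 + 7910400)*(1/9661243) = 7910395*(1/9661243) = 7910395/9661243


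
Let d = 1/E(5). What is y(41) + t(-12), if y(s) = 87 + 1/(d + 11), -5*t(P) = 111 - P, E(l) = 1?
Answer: 3749/60 ≈ 62.483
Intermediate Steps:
d = 1 (d = 1/1 = 1)
t(P) = -111/5 + P/5 (t(P) = -(111 - P)/5 = -111/5 + P/5)
y(s) = 1045/12 (y(s) = 87 + 1/(1 + 11) = 87 + 1/12 = 1045/12)
y(41) + t(-12) = 1045/12 + (-111/5 + (⅕)*(-12)) = 1045/12 + (-111/5 - 12/5) = 1045/12 - 123/5 = 3749/60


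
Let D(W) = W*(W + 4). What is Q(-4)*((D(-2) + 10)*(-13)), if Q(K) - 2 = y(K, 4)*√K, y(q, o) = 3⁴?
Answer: -156 - 12636*I ≈ -156.0 - 12636.0*I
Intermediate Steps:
D(W) = W*(4 + W)
y(q, o) = 81
Q(K) = 2 + 81*√K
Q(-4)*((D(-2) + 10)*(-13)) = (2 + 81*√(-4))*((-2*(4 - 2) + 10)*(-13)) = (2 + 81*(2*I))*((-2*2 + 10)*(-13)) = (2 + 162*I)*((-4 + 10)*(-13)) = (2 + 162*I)*(6*(-13)) = (2 + 162*I)*(-78) = -156 - 12636*I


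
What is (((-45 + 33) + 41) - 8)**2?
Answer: 441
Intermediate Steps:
(((-45 + 33) + 41) - 8)**2 = ((-12 + 41) - 8)**2 = (29 - 8)**2 = 21**2 = 441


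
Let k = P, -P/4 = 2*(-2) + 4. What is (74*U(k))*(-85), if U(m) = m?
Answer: 0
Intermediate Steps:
P = 0 (P = -4*(2*(-2) + 4) = -4*(-4 + 4) = -4*0 = 0)
k = 0
(74*U(k))*(-85) = (74*0)*(-85) = 0*(-85) = 0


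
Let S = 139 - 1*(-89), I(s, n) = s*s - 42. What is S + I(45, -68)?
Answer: 2211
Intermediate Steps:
I(s, n) = -42 + s² (I(s, n) = s² - 42 = -42 + s²)
S = 228 (S = 139 + 89 = 228)
S + I(45, -68) = 228 + (-42 + 45²) = 228 + (-42 + 2025) = 228 + 1983 = 2211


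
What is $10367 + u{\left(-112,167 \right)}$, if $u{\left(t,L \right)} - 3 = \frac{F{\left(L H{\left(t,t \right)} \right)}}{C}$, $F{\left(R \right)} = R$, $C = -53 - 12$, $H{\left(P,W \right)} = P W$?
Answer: $- \frac{1420798}{65} \approx -21858.0$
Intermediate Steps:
$C = -65$ ($C = -53 - 12 = -65$)
$u{\left(t,L \right)} = 3 - \frac{L t^{2}}{65}$ ($u{\left(t,L \right)} = 3 + \frac{L t t}{-65} = 3 + L t^{2} \left(- \frac{1}{65}\right) = 3 - \frac{L t^{2}}{65}$)
$10367 + u{\left(-112,167 \right)} = 10367 + \left(3 - \frac{167 \left(-112\right)^{2}}{65}\right) = 10367 + \left(3 - \frac{167}{65} \cdot 12544\right) = 10367 + \left(3 - \frac{2094848}{65}\right) = 10367 - \frac{2094653}{65} = - \frac{1420798}{65}$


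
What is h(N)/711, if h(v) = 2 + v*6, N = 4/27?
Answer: 26/6399 ≈ 0.0040631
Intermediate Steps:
N = 4/27 (N = 4*(1/27) = 4/27 ≈ 0.14815)
h(v) = 2 + 6*v
h(N)/711 = (2 + 6*(4/27))/711 = (2 + 8/9)*(1/711) = (26/9)*(1/711) = 26/6399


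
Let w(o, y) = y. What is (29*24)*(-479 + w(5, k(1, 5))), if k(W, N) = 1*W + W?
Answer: -331992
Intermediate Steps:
k(W, N) = 2*W (k(W, N) = W + W = 2*W)
(29*24)*(-479 + w(5, k(1, 5))) = (29*24)*(-479 + 2*1) = 696*(-479 + 2) = 696*(-477) = -331992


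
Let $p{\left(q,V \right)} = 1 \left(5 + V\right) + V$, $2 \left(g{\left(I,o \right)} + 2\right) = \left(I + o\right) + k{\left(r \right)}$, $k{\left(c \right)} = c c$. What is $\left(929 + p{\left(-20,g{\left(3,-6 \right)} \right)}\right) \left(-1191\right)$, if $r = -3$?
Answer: $-1114776$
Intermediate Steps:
$k{\left(c \right)} = c^{2}$
$g{\left(I,o \right)} = \frac{5}{2} + \frac{I}{2} + \frac{o}{2}$ ($g{\left(I,o \right)} = -2 + \frac{\left(I + o\right) + \left(-3\right)^{2}}{2} = -2 + \frac{\left(I + o\right) + 9}{2} = -2 + \frac{9 + I + o}{2} = -2 + \left(\frac{9}{2} + \frac{I}{2} + \frac{o}{2}\right) = \frac{5}{2} + \frac{I}{2} + \frac{o}{2}$)
$p{\left(q,V \right)} = 5 + 2 V$ ($p{\left(q,V \right)} = \left(5 + V\right) + V = 5 + 2 V$)
$\left(929 + p{\left(-20,g{\left(3,-6 \right)} \right)}\right) \left(-1191\right) = \left(929 + \left(5 + 2 \left(\frac{5}{2} + \frac{1}{2} \cdot 3 + \frac{1}{2} \left(-6\right)\right)\right)\right) \left(-1191\right) = \left(929 + \left(5 + 2 \left(\frac{5}{2} + \frac{3}{2} - 3\right)\right)\right) \left(-1191\right) = \left(929 + \left(5 + 2 \cdot 1\right)\right) \left(-1191\right) = \left(929 + \left(5 + 2\right)\right) \left(-1191\right) = \left(929 + 7\right) \left(-1191\right) = 936 \left(-1191\right) = -1114776$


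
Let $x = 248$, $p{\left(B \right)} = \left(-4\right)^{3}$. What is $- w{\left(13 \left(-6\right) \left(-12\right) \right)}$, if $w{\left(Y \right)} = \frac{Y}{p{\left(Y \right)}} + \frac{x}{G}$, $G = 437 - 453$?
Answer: $\frac{241}{8} \approx 30.125$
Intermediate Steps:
$G = -16$
$p{\left(B \right)} = -64$
$w{\left(Y \right)} = - \frac{31}{2} - \frac{Y}{64}$ ($w{\left(Y \right)} = \frac{Y}{-64} + \frac{248}{-16} = Y \left(- \frac{1}{64}\right) + 248 \left(- \frac{1}{16}\right) = - \frac{Y}{64} - \frac{31}{2} = - \frac{31}{2} - \frac{Y}{64}$)
$- w{\left(13 \left(-6\right) \left(-12\right) \right)} = - (- \frac{31}{2} - \frac{13 \left(-6\right) \left(-12\right)}{64}) = - (- \frac{31}{2} - \frac{\left(-78\right) \left(-12\right)}{64}) = - (- \frac{31}{2} - \frac{117}{8}) = \left(-1\right) \left(- \frac{241}{8}\right) = \frac{241}{8}$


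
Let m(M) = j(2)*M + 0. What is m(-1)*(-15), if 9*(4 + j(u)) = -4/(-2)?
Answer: -170/3 ≈ -56.667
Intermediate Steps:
j(u) = -34/9 (j(u) = -4 + (-4/(-2))/9 = -4 + (-4*(-1/2))/9 = -4 + (1/9)*2 = -4 + 2/9 = -34/9)
m(M) = -34*M/9 (m(M) = -34*M/9 + 0 = -34*M/9)
m(-1)*(-15) = -34/9*(-1)*(-15) = (34/9)*(-15) = -170/3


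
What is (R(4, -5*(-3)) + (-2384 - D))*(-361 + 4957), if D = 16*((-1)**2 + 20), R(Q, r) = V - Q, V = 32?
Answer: -12372432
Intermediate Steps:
R(Q, r) = 32 - Q
D = 336 (D = 16*(1 + 20) = 16*21 = 336)
(R(4, -5*(-3)) + (-2384 - D))*(-361 + 4957) = ((32 - 1*4) + (-2384 - 1*336))*(-361 + 4957) = ((32 - 4) + (-2384 - 336))*4596 = (28 - 2720)*4596 = -2692*4596 = -12372432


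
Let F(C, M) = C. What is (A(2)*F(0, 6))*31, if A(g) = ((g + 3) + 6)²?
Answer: 0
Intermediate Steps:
A(g) = (9 + g)² (A(g) = ((3 + g) + 6)² = (9 + g)²)
(A(2)*F(0, 6))*31 = ((9 + 2)²*0)*31 = (11²*0)*31 = (121*0)*31 = 0*31 = 0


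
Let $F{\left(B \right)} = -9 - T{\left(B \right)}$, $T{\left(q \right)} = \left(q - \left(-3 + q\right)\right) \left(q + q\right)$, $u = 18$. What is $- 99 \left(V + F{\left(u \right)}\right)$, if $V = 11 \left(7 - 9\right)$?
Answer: $13761$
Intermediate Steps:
$T{\left(q \right)} = 6 q$ ($T{\left(q \right)} = 3 \cdot 2 q = 6 q$)
$F{\left(B \right)} = -9 - 6 B$
$V = -22$ ($V = 11 \left(-2\right) = -22$)
$- 99 \left(V + F{\left(u \right)}\right) = - 99 \left(-22 - 117\right) = \left(-99\right) \left(-139\right) = 13761$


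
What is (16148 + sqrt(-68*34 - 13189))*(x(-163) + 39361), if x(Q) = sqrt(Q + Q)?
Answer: (16148 + I*sqrt(15501))*(39361 + I*sqrt(326)) ≈ 6.356e+8 + 5.1921e+6*I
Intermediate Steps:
x(Q) = sqrt(2)*sqrt(Q) (x(Q) = sqrt(2*Q) = sqrt(2)*sqrt(Q))
(16148 + sqrt(-68*34 - 13189))*(x(-163) + 39361) = (16148 + sqrt(-68*34 - 13189))*(sqrt(2)*sqrt(-163) + 39361) = (16148 + sqrt(-2312 - 13189))*(sqrt(2)*(I*sqrt(163)) + 39361) = (16148 + sqrt(-15501))*(I*sqrt(326) + 39361) = (16148 + I*sqrt(15501))*(39361 + I*sqrt(326))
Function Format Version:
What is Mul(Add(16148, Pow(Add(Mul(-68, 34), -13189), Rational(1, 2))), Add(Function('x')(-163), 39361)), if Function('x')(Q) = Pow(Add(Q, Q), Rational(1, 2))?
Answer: Mul(Add(16148, Mul(I, Pow(15501, Rational(1, 2)))), Add(39361, Mul(I, Pow(326, Rational(1, 2))))) ≈ Add(6.3560e+8, Mul(5.1921e+6, I))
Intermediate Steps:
Function('x')(Q) = Mul(Pow(2, Rational(1, 2)), Pow(Q, Rational(1, 2))) (Function('x')(Q) = Pow(Mul(2, Q), Rational(1, 2)) = Mul(Pow(2, Rational(1, 2)), Pow(Q, Rational(1, 2))))
Mul(Add(16148, Pow(Add(Mul(-68, 34), -13189), Rational(1, 2))), Add(Function('x')(-163), 39361)) = Mul(Add(16148, Pow(Add(Mul(-68, 34), -13189), Rational(1, 2))), Add(Mul(Pow(2, Rational(1, 2)), Pow(-163, Rational(1, 2))), 39361)) = Mul(Add(16148, Pow(Add(-2312, -13189), Rational(1, 2))), Add(Mul(Pow(2, Rational(1, 2)), Mul(I, Pow(163, Rational(1, 2)))), 39361)) = Mul(Add(16148, Pow(-15501, Rational(1, 2))), Add(Mul(I, Pow(326, Rational(1, 2))), 39361)) = Mul(Add(16148, Mul(I, Pow(15501, Rational(1, 2)))), Add(39361, Mul(I, Pow(326, Rational(1, 2)))))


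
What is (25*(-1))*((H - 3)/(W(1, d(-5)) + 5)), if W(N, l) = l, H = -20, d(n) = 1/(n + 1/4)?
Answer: 10925/91 ≈ 120.05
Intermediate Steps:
d(n) = 1/(¼ + n) (d(n) = 1/(n + ¼) = 1/(¼ + n))
(25*(-1))*((H - 3)/(W(1, d(-5)) + 5)) = (25*(-1))*((-20 - 3)/(4/(1 + 4*(-5)) + 5)) = -(-575)/(4/(1 - 20) + 5) = -(-575)/(4/(-19) + 5) = -(-575)/(4*(-1/19) + 5) = -(-575)/(-4/19 + 5) = -(-575)/91/19 = -(-575)*19/91 = -25*(-437/91) = 10925/91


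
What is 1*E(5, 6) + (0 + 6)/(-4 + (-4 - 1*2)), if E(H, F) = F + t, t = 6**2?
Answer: 207/5 ≈ 41.400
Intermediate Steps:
t = 36
E(H, F) = 36 + F (E(H, F) = F + 36 = 36 + F)
1*E(5, 6) + (0 + 6)/(-4 + (-4 - 1*2)) = 1*(36 + 6) + (0 + 6)/(-4 + (-4 - 1*2)) = 1*42 + 6/(-4 + (-4 - 2)) = 42 + 6/(-4 - 6) = 42 + 6/(-10) = 42 + 6*(-1/10) = 42 - 3/5 = 207/5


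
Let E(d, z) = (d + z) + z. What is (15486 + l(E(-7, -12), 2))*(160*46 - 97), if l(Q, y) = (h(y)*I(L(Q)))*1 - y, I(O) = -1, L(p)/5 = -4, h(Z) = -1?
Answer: 112467555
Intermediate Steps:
L(p) = -20 (L(p) = 5*(-4) = -20)
E(d, z) = d + 2*z
l(Q, y) = 1 - y (l(Q, y) = -1*(-1)*1 - y = 1*1 - y = 1 - y)
(15486 + l(E(-7, -12), 2))*(160*46 - 97) = (15486 + (1 - 1*2))*(160*46 - 97) = (15486 + (1 - 2))*(7360 - 97) = (15486 - 1)*7263 = 15485*7263 = 112467555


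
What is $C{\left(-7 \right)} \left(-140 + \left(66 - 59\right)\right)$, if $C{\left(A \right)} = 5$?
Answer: $-665$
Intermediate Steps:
$C{\left(-7 \right)} \left(-140 + \left(66 - 59\right)\right) = 5 \left(-140 + \left(66 - 59\right)\right) = 5 \left(-140 + 7\right) = 5 \left(-133\right) = -665$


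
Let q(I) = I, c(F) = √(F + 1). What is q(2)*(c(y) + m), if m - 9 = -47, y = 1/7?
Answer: -76 + 4*√14/7 ≈ -73.862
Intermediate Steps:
y = ⅐ ≈ 0.14286
m = -38 (m = 9 - 47 = -38)
c(F) = √(1 + F)
q(2)*(c(y) + m) = 2*(√(1 + ⅐) - 38) = 2*(√(8/7) - 38) = 2*(2*√14/7 - 38) = 2*(-38 + 2*√14/7) = -76 + 4*√14/7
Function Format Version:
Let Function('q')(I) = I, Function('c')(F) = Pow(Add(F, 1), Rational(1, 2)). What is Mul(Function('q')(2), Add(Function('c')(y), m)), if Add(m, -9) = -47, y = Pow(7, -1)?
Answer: Add(-76, Mul(Rational(4, 7), Pow(14, Rational(1, 2)))) ≈ -73.862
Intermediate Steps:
y = Rational(1, 7) ≈ 0.14286
m = -38 (m = Add(9, -47) = -38)
Function('c')(F) = Pow(Add(1, F), Rational(1, 2))
Mul(Function('q')(2), Add(Function('c')(y), m)) = Mul(2, Add(Pow(Add(1, Rational(1, 7)), Rational(1, 2)), -38)) = Mul(2, Add(Pow(Rational(8, 7), Rational(1, 2)), -38)) = Mul(2, Add(Mul(Rational(2, 7), Pow(14, Rational(1, 2))), -38)) = Mul(2, Add(-38, Mul(Rational(2, 7), Pow(14, Rational(1, 2))))) = Add(-76, Mul(Rational(4, 7), Pow(14, Rational(1, 2))))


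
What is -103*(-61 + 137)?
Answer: -7828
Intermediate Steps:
-103*(-61 + 137) = -103*76 = -7828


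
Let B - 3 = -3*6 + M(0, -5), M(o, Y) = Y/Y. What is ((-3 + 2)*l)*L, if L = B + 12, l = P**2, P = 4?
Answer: 32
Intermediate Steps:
M(o, Y) = 1
B = -14 (B = 3 + (-3*6 + 1) = 3 + (-18 + 1) = 3 - 17 = -14)
l = 16 (l = 4**2 = 16)
L = -2 (L = -14 + 12 = -2)
((-3 + 2)*l)*L = ((-3 + 2)*16)*(-2) = -1*16*(-2) = -16*(-2) = 32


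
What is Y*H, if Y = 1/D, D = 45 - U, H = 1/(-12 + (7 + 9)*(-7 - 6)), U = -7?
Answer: -1/11440 ≈ -8.7413e-5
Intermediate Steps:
H = -1/220 (H = 1/(-12 + 16*(-13)) = 1/(-12 - 208) = 1/(-220) = -1/220 ≈ -0.0045455)
D = 52 (D = 45 - 1*(-7) = 45 + 7 = 52)
Y = 1/52 ≈ 0.019231
Y*H = (1/52)*(-1/220) = -1/11440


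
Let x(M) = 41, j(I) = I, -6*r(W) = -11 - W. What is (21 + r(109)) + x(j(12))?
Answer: 82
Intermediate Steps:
r(W) = 11/6 + W/6 (r(W) = -(-11 - W)/6 = 11/6 + W/6)
(21 + r(109)) + x(j(12)) = (21 + (11/6 + (⅙)*109)) + 41 = (21 + (11/6 + 109/6)) + 41 = (21 + 20) + 41 = 41 + 41 = 82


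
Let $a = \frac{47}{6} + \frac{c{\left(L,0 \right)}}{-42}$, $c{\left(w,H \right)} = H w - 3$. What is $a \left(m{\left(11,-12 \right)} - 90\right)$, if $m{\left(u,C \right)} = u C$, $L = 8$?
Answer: $- \frac{12284}{7} \approx -1754.9$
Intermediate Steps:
$c{\left(w,H \right)} = -3 + H w$
$a = \frac{166}{21}$ ($a = \frac{47}{6} + \frac{-3 + 0 \cdot 8}{-42} = 47 \cdot \frac{1}{6} + \left(-3 + 0\right) \left(- \frac{1}{42}\right) = \frac{47}{6} - - \frac{1}{14} = \frac{47}{6} + \frac{1}{14} = \frac{166}{21} \approx 7.9048$)
$m{\left(u,C \right)} = C u$
$a \left(m{\left(11,-12 \right)} - 90\right) = \frac{166 \left(\left(-12\right) 11 - 90\right)}{21} = \frac{166 \left(-132 - 90\right)}{21} = \frac{166}{21} \left(-222\right) = - \frac{12284}{7}$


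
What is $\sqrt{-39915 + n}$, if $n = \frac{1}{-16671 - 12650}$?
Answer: $\frac{2 i \sqrt{8578941345209}}{29321} \approx 199.79 i$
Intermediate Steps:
$n = - \frac{1}{29321}$ ($n = \frac{1}{-29321} = - \frac{1}{29321} \approx -3.4105 \cdot 10^{-5}$)
$\sqrt{-39915 + n} = \sqrt{-39915 - \frac{1}{29321}} = \sqrt{- \frac{1170347716}{29321}} = \frac{2 i \sqrt{8578941345209}}{29321}$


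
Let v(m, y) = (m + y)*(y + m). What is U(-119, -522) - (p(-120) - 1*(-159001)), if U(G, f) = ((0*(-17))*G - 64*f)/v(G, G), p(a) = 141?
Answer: -2253601510/14161 ≈ -1.5914e+5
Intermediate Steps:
v(m, y) = (m + y)² (v(m, y) = (m + y)*(m + y) = (m + y)²)
U(G, f) = -16*f/G² (U(G, f) = ((0*(-17))*G - 64*f)/((G + G)²) = (0*G - 64*f)/((2*G)²) = (0 - 64*f)/((4*G²)) = (-64*f)*(1/(4*G²)) = -16*f/G²)
U(-119, -522) - (p(-120) - 1*(-159001)) = -16*(-522)/(-119)² - (141 - 1*(-159001)) = -16*(-522)*1/14161 - (141 + 159001) = 8352/14161 - 1*159142 = 8352/14161 - 159142 = -2253601510/14161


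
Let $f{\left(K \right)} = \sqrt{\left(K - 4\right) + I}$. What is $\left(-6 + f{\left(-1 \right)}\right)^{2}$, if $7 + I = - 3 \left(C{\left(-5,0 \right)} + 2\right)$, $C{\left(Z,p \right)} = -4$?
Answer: $\left(6 - i \sqrt{6}\right)^{2} \approx 30.0 - 29.394 i$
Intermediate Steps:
$I = -1$ ($I = -7 - 3 \left(-4 + 2\right) = -7 - -6 = -7 + 6 = -1$)
$f{\left(K \right)} = \sqrt{-5 + K}$ ($f{\left(K \right)} = \sqrt{\left(K - 4\right) - 1} = \sqrt{\left(-4 + K\right) - 1} = \sqrt{-5 + K}$)
$\left(-6 + f{\left(-1 \right)}\right)^{2} = \left(-6 + \sqrt{-5 - 1}\right)^{2} = \left(-6 + \sqrt{-6}\right)^{2} = \left(-6 + i \sqrt{6}\right)^{2}$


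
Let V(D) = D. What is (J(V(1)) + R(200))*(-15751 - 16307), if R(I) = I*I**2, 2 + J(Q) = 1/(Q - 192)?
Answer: -48984611721786/191 ≈ -2.5646e+11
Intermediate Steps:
J(Q) = -2 + 1/(-192 + Q) (J(Q) = -2 + 1/(Q - 192) = -2 + 1/(-192 + Q))
R(I) = I**3
(J(V(1)) + R(200))*(-15751 - 16307) = ((385 - 2*1)/(-192 + 1) + 200**3)*(-15751 - 16307) = ((385 - 2)/(-191) + 8000000)*(-32058) = (-1/191*383 + 8000000)*(-32058) = (-383/191 + 8000000)*(-32058) = (1527999617/191)*(-32058) = -48984611721786/191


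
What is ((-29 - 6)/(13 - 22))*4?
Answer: 140/9 ≈ 15.556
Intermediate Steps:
((-29 - 6)/(13 - 22))*4 = -35/(-9)*4 = -35*(-⅑)*4 = (35/9)*4 = 140/9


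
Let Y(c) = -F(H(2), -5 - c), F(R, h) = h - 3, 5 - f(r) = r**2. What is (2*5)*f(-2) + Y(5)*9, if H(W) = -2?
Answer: 127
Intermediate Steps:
f(r) = 5 - r**2
F(R, h) = -3 + h
Y(c) = 8 + c (Y(c) = -(-3 + (-5 - c)) = -(-8 - c) = 8 + c)
(2*5)*f(-2) + Y(5)*9 = (2*5)*(5 - 1*(-2)**2) + (8 + 5)*9 = 10*(5 - 1*4) + 13*9 = 10*(5 - 4) + 117 = 10*1 + 117 = 10 + 117 = 127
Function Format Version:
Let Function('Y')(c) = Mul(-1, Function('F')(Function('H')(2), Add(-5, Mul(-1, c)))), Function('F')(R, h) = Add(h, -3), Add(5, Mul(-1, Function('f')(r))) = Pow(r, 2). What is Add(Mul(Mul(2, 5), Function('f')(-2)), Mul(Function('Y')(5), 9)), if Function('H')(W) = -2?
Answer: 127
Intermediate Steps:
Function('f')(r) = Add(5, Mul(-1, Pow(r, 2)))
Function('F')(R, h) = Add(-3, h)
Function('Y')(c) = Add(8, c) (Function('Y')(c) = Mul(-1, Add(-3, Add(-5, Mul(-1, c)))) = Mul(-1, Add(-8, Mul(-1, c))) = Add(8, c))
Add(Mul(Mul(2, 5), Function('f')(-2)), Mul(Function('Y')(5), 9)) = Add(Mul(Mul(2, 5), Add(5, Mul(-1, Pow(-2, 2)))), Mul(Add(8, 5), 9)) = Add(Mul(10, Add(5, Mul(-1, 4))), Mul(13, 9)) = Add(Mul(10, Add(5, -4)), 117) = Add(Mul(10, 1), 117) = Add(10, 117) = 127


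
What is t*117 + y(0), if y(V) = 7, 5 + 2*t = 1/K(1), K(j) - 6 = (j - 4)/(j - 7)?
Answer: -553/2 ≈ -276.50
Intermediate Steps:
K(j) = 6 + (-4 + j)/(-7 + j) (K(j) = 6 + (j - 4)/(j - 7) = 6 + (-4 + j)/(-7 + j))
t = -63/26 (t = -5/2 + 1/(2*(((-46 + 7*1)/(-7 + 1)))) = -5/2 + 1/(2*(((-46 + 7)/(-6)))) = -5/2 + 1/(2*((-⅙*(-39)))) = -5/2 + 1/(2*(13/2)) = -5/2 + (½)*(2/13) = -5/2 + 1/13 = -63/26 ≈ -2.4231)
t*117 + y(0) = -63/26*117 + 7 = -567/2 + 7 = -553/2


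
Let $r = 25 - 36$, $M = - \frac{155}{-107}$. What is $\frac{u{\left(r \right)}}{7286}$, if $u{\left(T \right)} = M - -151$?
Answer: $\frac{8156}{389801} \approx 0.020923$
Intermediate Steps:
$M = \frac{155}{107}$ ($M = \left(-155\right) \left(- \frac{1}{107}\right) = \frac{155}{107} \approx 1.4486$)
$r = -11$ ($r = 25 - 36 = -11$)
$u{\left(T \right)} = \frac{16312}{107}$ ($u{\left(T \right)} = \frac{155}{107} - -151 = \frac{155}{107} + 151 = \frac{16312}{107}$)
$\frac{u{\left(r \right)}}{7286} = \frac{16312}{107 \cdot 7286} = \frac{16312}{107} \cdot \frac{1}{7286} = \frac{8156}{389801}$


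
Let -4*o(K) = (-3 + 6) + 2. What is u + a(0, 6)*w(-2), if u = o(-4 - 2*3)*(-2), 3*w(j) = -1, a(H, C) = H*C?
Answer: 5/2 ≈ 2.5000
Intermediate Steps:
a(H, C) = C*H
o(K) = -5/4 (o(K) = -((-3 + 6) + 2)/4 = -(3 + 2)/4 = -¼*5 = -5/4)
w(j) = -⅓ (w(j) = (⅓)*(-1) = -⅓)
u = 5/2 (u = -5/4*(-2) = 5/2 ≈ 2.5000)
u + a(0, 6)*w(-2) = 5/2 + (6*0)*(-⅓) = 5/2 + 0*(-⅓) = 5/2 + 0 = 5/2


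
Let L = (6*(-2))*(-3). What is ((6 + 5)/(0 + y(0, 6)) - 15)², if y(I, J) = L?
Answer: 279841/1296 ≈ 215.93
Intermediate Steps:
L = 36 (L = -12*(-3) = 36)
y(I, J) = 36
((6 + 5)/(0 + y(0, 6)) - 15)² = ((6 + 5)/(0 + 36) - 15)² = (11/36 - 15)² = (-529/36)² = 279841/1296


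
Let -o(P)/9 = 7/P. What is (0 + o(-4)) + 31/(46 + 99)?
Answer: 9259/580 ≈ 15.964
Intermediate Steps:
o(P) = -63/P
(0 + o(-4)) + 31/(46 + 99) = (0 - 63/(-4)) + 31/(46 + 99) = (0 - 63*(-¼)) + 31/145 = (0 + 63/4) + 31*(1/145) = 63/4 + 31/145 = 9259/580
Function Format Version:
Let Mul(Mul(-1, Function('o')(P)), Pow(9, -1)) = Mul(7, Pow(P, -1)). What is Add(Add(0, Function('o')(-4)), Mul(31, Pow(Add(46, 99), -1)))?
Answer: Rational(9259, 580) ≈ 15.964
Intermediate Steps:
Function('o')(P) = Mul(-63, Pow(P, -1)) (Function('o')(P) = Mul(-9, Mul(7, Pow(P, -1))) = Mul(-63, Pow(P, -1)))
Add(Add(0, Function('o')(-4)), Mul(31, Pow(Add(46, 99), -1))) = Add(Add(0, Mul(-63, Pow(-4, -1))), Mul(31, Pow(Add(46, 99), -1))) = Add(Add(0, Mul(-63, Rational(-1, 4))), Mul(31, Pow(145, -1))) = Add(Add(0, Rational(63, 4)), Mul(31, Rational(1, 145))) = Add(Rational(63, 4), Rational(31, 145)) = Rational(9259, 580)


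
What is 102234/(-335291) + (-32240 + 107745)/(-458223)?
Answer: -6560192467/13967095263 ≈ -0.46969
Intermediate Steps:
102234/(-335291) + (-32240 + 107745)/(-458223) = 102234*(-1/335291) + 75505*(-1/458223) = -9294/30481 - 75505/458223 = -6560192467/13967095263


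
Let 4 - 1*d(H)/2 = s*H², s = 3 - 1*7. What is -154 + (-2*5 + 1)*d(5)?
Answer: -2026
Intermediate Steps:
s = -4 (s = 3 - 7 = -4)
d(H) = 8 + 8*H² (d(H) = 8 - (-8)*H² = 8 + 8*H²)
-154 + (-2*5 + 1)*d(5) = -154 + (-2*5 + 1)*(8 + 8*5²) = -154 + (-10 + 1)*(8 + 8*25) = -154 - 9*(8 + 200) = -154 - 9*208 = -154 - 1872 = -2026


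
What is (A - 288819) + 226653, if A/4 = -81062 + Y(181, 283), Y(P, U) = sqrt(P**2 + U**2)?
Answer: -386414 + 20*sqrt(4514) ≈ -3.8507e+5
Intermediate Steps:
A = -324248 + 20*sqrt(4514) (A = 4*(-81062 + sqrt(181**2 + 283**2)) = 4*(-81062 + sqrt(32761 + 80089)) = 4*(-81062 + sqrt(112850)) = 4*(-81062 + 5*sqrt(4514)) = -324248 + 20*sqrt(4514) ≈ -3.2290e+5)
(A - 288819) + 226653 = ((-324248 + 20*sqrt(4514)) - 288819) + 226653 = (-613067 + 20*sqrt(4514)) + 226653 = -386414 + 20*sqrt(4514)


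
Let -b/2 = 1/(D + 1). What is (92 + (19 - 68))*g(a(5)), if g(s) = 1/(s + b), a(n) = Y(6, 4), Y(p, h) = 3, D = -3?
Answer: 43/4 ≈ 10.750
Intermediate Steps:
a(n) = 3
b = 1 (b = -2/(-3 + 1) = -2/(-2) = -2*(-½) = 1)
g(s) = 1/(1 + s) (g(s) = 1/(s + 1) = 1/(1 + s))
(92 + (19 - 68))*g(a(5)) = (92 + (19 - 68))/(1 + 3) = (92 - 49)/4 = 43*(¼) = 43/4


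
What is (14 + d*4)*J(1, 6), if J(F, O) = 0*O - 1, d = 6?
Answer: -38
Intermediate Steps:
J(F, O) = -1 (J(F, O) = 0 - 1 = -1)
(14 + d*4)*J(1, 6) = (14 + 6*4)*(-1) = (14 + 24)*(-1) = 38*(-1) = -38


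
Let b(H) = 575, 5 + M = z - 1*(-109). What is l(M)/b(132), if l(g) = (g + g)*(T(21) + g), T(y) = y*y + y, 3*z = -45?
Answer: 98078/575 ≈ 170.57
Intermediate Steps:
z = -15 (z = (1/3)*(-45) = -15)
M = 89 (M = -5 + (-15 - 1*(-109)) = -5 + (-15 + 109) = -5 + 94 = 89)
T(y) = y + y**2 (T(y) = y**2 + y = y + y**2)
l(g) = 2*g*(462 + g) (l(g) = (g + g)*(21*(1 + 21) + g) = (2*g)*(21*22 + g) = (2*g)*(462 + g) = 2*g*(462 + g))
l(M)/b(132) = (2*89*(462 + 89))/575 = (2*89*551)*(1/575) = 98078*(1/575) = 98078/575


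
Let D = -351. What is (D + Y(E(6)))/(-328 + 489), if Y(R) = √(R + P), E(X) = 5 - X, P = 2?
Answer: -50/23 ≈ -2.1739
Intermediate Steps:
Y(R) = √(2 + R) (Y(R) = √(R + 2) = √(2 + R))
(D + Y(E(6)))/(-328 + 489) = (-351 + √(2 + (5 - 1*6)))/(-328 + 489) = (-351 + √(2 + (5 - 6)))/161 = (-351 + √(2 - 1))*(1/161) = (-351 + √1)*(1/161) = (-351 + 1)*(1/161) = -350*1/161 = -50/23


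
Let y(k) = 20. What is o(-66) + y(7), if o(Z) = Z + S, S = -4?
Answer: -50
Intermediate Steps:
o(Z) = -4 + Z (o(Z) = Z - 4 = -4 + Z)
o(-66) + y(7) = (-4 - 66) + 20 = -70 + 20 = -50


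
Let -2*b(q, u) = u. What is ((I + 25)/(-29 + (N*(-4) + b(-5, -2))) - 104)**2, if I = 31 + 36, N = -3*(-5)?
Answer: 5340721/484 ≈ 11035.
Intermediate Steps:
N = 15
b(q, u) = -u/2
I = 67
((I + 25)/(-29 + (N*(-4) + b(-5, -2))) - 104)**2 = ((67 + 25)/(-29 + (15*(-4) - 1/2*(-2))) - 104)**2 = (92/(-29 + (-60 + 1)) - 104)**2 = (92/(-29 - 59) - 104)**2 = (92/(-88) - 104)**2 = (92*(-1/88) - 104)**2 = (-23/22 - 104)**2 = (-2311/22)**2 = 5340721/484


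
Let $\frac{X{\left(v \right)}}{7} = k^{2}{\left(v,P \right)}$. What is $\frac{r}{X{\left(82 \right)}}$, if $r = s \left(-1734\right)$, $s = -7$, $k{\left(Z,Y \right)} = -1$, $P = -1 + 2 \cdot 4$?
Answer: $1734$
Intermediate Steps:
$P = 7$ ($P = -1 + 8 = 7$)
$r = 12138$ ($r = \left(-7\right) \left(-1734\right) = 12138$)
$X{\left(v \right)} = 7$ ($X{\left(v \right)} = 7 \left(-1\right)^{2} = 7 \cdot 1 = 7$)
$\frac{r}{X{\left(82 \right)}} = \frac{12138}{7} = 12138 \cdot \frac{1}{7} = 1734$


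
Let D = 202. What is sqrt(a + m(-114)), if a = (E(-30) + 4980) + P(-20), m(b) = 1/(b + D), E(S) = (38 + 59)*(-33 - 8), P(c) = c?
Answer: sqrt(1903110)/44 ≈ 31.353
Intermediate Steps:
E(S) = -3977 (E(S) = 97*(-41) = -3977)
m(b) = 1/(202 + b) (m(b) = 1/(b + 202) = 1/(202 + b))
a = 983 (a = (-3977 + 4980) - 20 = 1003 - 20 = 983)
sqrt(a + m(-114)) = sqrt(983 + 1/(202 - 114)) = sqrt(983 + 1/88) = sqrt(86505/88) = sqrt(1903110)/44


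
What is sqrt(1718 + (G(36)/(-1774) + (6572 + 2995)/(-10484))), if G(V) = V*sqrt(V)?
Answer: sqrt(37119566371895861)/4649654 ≈ 41.436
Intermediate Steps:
G(V) = V**(3/2)
sqrt(1718 + (G(36)/(-1774) + (6572 + 2995)/(-10484))) = sqrt(1718 + (36**(3/2)/(-1774) + (6572 + 2995)/(-10484))) = sqrt(1718 + (216*(-1/1774) + 9567*(-1/10484))) = sqrt(1718 + (-108/887 - 9567/10484)) = sqrt(1718 - 9618201/9299308) = sqrt(15966592943/9299308) = sqrt(37119566371895861)/4649654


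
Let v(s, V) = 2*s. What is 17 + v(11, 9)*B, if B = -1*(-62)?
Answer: 1381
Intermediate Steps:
B = 62
17 + v(11, 9)*B = 17 + (2*11)*62 = 17 + 22*62 = 17 + 1364 = 1381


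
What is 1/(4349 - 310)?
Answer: 1/4039 ≈ 0.00024759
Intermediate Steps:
1/(4349 - 310) = 1/4039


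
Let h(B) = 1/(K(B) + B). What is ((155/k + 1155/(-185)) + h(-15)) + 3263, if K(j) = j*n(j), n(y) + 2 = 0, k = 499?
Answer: 902046988/276945 ≈ 3257.1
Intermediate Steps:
n(y) = -2 (n(y) = -2 + 0 = -2)
K(j) = -2*j (K(j) = j*(-2) = -2*j)
h(B) = -1/B (h(B) = 1/(-2*B + B) = 1/(-B) = -1/B)
((155/k + 1155/(-185)) + h(-15)) + 3263 = ((155/499 + 1155/(-185)) - 1/(-15)) + 3263 = ((155*(1/499) + 1155*(-1/185)) - 1*(-1/15)) + 3263 = ((155/499 - 231/37) + 1/15) + 3263 = (-109534/18463 + 1/15) + 3263 = -1624547/276945 + 3263 = 902046988/276945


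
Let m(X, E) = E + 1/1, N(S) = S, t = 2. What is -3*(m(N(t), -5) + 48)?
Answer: -132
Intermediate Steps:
m(X, E) = 1 + E (m(X, E) = E + 1 = 1 + E)
-3*(m(N(t), -5) + 48) = -3*((1 - 5) + 48) = -3*(-4 + 48) = -3*44 = -132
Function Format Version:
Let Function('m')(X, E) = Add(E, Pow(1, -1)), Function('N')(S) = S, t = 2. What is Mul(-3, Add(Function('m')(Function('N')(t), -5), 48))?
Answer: -132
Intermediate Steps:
Function('m')(X, E) = Add(1, E) (Function('m')(X, E) = Add(E, 1) = Add(1, E))
Mul(-3, Add(Function('m')(Function('N')(t), -5), 48)) = Mul(-3, Add(Add(1, -5), 48)) = Mul(-3, Add(-4, 48)) = Mul(-3, 44) = -132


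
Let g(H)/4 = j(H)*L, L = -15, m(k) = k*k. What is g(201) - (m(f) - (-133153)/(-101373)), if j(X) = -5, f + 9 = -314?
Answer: -10545598664/101373 ≈ -1.0403e+5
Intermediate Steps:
f = -323 (f = -9 - 314 = -323)
m(k) = k²
g(H) = 300 (g(H) = 4*(-5*(-15)) = 4*75 = 300)
g(201) - (m(f) - (-133153)/(-101373)) = 300 - ((-323)² - (-133153)/(-101373)) = 300 - (104329 - (-133153)*(-1)/101373) = 300 - (104329 - 1*133153/101373) = 300 - (104329 - 133153/101373) = 300 - 1*10576010564/101373 = 300 - 10576010564/101373 = -10545598664/101373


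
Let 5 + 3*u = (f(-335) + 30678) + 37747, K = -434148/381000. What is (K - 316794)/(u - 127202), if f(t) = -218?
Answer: 10058245679/3316859000 ≈ 3.0325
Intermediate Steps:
K = -36179/31750 (K = -434148*1/381000 = -36179/31750 ≈ -1.1395)
u = 22734 (u = -5/3 + ((-218 + 30678) + 37747)/3 = -5/3 + (30460 + 37747)/3 = -5/3 + (⅓)*68207 = -5/3 + 68207/3 = 22734)
(K - 316794)/(u - 127202) = (-36179/31750 - 316794)/(22734 - 127202) = -10058245679/31750/(-104468) = -10058245679/31750*(-1/104468) = 10058245679/3316859000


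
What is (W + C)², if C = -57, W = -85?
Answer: 20164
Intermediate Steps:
(W + C)² = (-85 - 57)² = (-142)² = 20164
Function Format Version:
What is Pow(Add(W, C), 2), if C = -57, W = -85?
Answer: 20164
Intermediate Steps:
Pow(Add(W, C), 2) = Pow(Add(-85, -57), 2) = Pow(-142, 2) = 20164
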